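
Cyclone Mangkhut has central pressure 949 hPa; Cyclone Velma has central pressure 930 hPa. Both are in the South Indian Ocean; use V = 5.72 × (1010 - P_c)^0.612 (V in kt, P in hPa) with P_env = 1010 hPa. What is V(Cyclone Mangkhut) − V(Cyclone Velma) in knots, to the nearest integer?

-13 kt

Cyclone Mangkhut: ΔP = 61; V ≈ 5.72 × 61^0.612 ≈ 70.80 kt.
Cyclone Velma: ΔP = 80; V ≈ 5.72 × 80^0.612 ≈ 83.58 kt.
Difference ≈ 70.80 − 83.58 = -12.78 → -13 kt.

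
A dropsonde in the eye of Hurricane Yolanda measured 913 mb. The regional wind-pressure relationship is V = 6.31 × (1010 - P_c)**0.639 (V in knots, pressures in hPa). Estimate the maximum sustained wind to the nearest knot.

117 kt

ΔP = 1010 − 913 = 97 mb.
97^0.639 ≈ 18.601.
V ≈ 6.31 × 18.601 ≈ 117.4 kt.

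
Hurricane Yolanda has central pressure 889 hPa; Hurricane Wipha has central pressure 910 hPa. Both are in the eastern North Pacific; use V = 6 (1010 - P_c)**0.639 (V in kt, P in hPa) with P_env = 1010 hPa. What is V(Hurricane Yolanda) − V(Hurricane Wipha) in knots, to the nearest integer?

15 kt

Hurricane Yolanda: ΔP = 121; V ≈ 6 × 121^0.639 ≈ 128.54 kt.
Hurricane Wipha: ΔP = 100; V ≈ 6 × 100^0.639 ≈ 113.80 kt.
Difference ≈ 128.54 − 113.80 = 14.74 → 15 kt.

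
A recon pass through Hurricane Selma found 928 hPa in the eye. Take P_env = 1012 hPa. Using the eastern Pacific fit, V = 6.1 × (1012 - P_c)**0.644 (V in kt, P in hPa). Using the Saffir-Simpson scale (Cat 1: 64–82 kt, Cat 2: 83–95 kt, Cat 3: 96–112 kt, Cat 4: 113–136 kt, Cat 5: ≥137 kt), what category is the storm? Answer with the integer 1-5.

3

ΔP = 1012 − 928 = 84 hPa.
V ≈ 6.1 × 84^0.644 = 6.1 × 17.35 ≈ 106 kt.
106 kt falls in the Category 3 band.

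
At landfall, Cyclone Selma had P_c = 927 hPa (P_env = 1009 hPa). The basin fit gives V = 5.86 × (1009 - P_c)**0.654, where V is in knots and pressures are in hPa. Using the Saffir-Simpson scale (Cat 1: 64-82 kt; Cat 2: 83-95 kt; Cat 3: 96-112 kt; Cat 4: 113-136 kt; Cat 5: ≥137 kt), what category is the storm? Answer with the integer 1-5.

3

ΔP = 1009 − 927 = 82 hPa.
V ≈ 5.86 × 82^0.654 = 5.86 × 17.85 ≈ 105 kt.
105 kt falls in the Category 3 band.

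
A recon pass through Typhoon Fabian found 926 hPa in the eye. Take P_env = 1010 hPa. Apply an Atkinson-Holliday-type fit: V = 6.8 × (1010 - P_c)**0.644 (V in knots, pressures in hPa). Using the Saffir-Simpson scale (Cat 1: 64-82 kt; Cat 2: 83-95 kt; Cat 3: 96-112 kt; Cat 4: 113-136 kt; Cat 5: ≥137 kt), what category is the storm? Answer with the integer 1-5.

4

ΔP = 1010 − 926 = 84 hPa.
V ≈ 6.8 × 84^0.644 = 6.8 × 17.35 ≈ 118 kt.
118 kt falls in the Category 4 band.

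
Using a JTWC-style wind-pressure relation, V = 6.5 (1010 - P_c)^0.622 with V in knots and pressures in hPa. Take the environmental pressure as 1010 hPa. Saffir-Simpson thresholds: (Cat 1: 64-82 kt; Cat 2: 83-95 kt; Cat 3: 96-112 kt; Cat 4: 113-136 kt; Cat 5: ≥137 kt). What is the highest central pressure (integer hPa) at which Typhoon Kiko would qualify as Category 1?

970 hPa

Category 1 begins at V = 64 kt.
Required ΔP = (64/6.5)^(1/0.622) = 9.846^1.608 ≈ 39.53 hPa.
P_c ≤ 1010 − 39.53 = 970.47, so the highest integer P_c is 970 hPa.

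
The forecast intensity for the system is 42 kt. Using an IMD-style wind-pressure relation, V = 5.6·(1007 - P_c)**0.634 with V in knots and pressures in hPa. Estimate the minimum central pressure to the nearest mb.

ΔP = (V / 5.6)^(1/0.634) = (42/5.6)^1.577.
42/5.6 = 7.500; 7.500^1.577 ≈ 24.00 mb.
P_c = 1007 − 24.00 = 983.00 ≈ 983 mb.

983 mb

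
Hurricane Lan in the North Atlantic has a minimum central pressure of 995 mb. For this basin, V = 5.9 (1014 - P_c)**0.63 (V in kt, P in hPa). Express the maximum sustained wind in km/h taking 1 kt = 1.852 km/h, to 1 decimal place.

69.8 km/h

ΔP = 1014 − 995 = 19 mb.
V ≈ 5.9 × 19^0.63 = 5.9 × 6.392 ≈ 37.711 kt.
37.711 × 1.852 ≈ 69.84 km/h → 69.8 km/h.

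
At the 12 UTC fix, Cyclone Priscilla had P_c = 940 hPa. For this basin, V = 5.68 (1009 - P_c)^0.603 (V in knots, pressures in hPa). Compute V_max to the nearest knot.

73 kt

ΔP = 1009 − 940 = 69 hPa.
69^0.603 ≈ 12.848.
V ≈ 5.68 × 12.848 ≈ 73.0 kt.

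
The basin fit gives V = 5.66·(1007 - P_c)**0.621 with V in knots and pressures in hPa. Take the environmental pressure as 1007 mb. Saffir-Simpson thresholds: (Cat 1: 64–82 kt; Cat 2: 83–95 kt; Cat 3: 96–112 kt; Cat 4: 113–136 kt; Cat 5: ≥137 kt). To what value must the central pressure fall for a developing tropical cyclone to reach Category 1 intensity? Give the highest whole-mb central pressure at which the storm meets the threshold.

957 mb

Category 1 begins at V = 64 kt.
Required ΔP = (64/5.66)^(1/0.621) = 11.307^1.610 ≈ 49.69 mb.
P_c ≤ 1007 − 49.69 = 957.31, so the highest integer P_c is 957 mb.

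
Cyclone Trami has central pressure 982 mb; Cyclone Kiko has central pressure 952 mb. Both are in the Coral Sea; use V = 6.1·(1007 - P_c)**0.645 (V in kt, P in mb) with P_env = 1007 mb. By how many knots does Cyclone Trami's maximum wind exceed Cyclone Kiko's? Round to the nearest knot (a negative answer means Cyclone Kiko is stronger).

-32 kt

Cyclone Trami: ΔP = 25; V ≈ 6.1 × 25^0.645 ≈ 48.64 kt.
Cyclone Kiko: ΔP = 55; V ≈ 6.1 × 55^0.645 ≈ 80.88 kt.
Difference ≈ 48.64 − 80.88 = -32.24 → -32 kt.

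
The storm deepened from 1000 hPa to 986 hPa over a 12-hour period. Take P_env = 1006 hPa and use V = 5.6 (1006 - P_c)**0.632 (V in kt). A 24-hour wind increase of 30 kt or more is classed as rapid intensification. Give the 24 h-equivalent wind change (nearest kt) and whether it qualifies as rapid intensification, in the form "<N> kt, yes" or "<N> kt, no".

40 kt, yes

V₁: ΔP = 6, V ≈ 5.6 × 6^0.632 ≈ 17.38 kt.
V₂: ΔP = 20, V ≈ 5.6 × 20^0.632 ≈ 37.19 kt.
ΔV over 12 h = 19.81 kt → 24 h equivalent = 19.81 × 24/12 ≈ 39.62 kt.
40 kt ≥ 30 kt ⇒ rapid intensification.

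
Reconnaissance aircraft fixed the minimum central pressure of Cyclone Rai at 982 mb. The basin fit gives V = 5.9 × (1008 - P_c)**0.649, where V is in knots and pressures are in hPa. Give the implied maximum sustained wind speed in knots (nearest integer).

ΔP = 1008 − 982 = 26 mb.
26^0.649 ≈ 8.285.
V ≈ 5.9 × 8.285 ≈ 48.9 kt.

49 kt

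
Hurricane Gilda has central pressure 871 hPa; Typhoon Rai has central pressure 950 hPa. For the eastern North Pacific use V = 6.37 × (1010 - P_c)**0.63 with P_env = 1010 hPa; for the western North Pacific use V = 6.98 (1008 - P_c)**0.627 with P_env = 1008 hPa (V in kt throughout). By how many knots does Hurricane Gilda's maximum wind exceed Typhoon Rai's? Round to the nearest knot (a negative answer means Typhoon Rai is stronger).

Hurricane Gilda: ΔP = 139; V ≈ 6.37 × 139^0.63 ≈ 142.64 kt.
Typhoon Rai: ΔP = 58; V ≈ 6.98 × 58^0.627 ≈ 89.03 kt.
Difference ≈ 142.64 − 89.03 = 53.61 → 54 kt.

54 kt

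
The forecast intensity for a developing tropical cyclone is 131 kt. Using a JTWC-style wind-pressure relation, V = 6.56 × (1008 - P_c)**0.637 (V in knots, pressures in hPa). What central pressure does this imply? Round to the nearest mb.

ΔP = (V / 6.56)^(1/0.637) = (131/6.56)^1.570.
131/6.56 = 19.970; 19.970^1.570 ≈ 110.00 mb.
P_c = 1008 − 110.00 = 898.00 ≈ 898 mb.

898 mb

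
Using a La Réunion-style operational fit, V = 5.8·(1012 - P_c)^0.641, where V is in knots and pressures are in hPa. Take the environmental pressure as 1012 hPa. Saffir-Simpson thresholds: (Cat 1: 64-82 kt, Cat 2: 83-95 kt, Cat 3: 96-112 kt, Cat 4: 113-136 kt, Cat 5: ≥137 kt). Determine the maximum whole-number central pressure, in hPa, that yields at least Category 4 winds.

909 hPa

Category 4 begins at V = 113 kt.
Required ΔP = (113/5.8)^(1/0.641) = 19.483^1.560 ≈ 102.79 hPa.
P_c ≤ 1012 − 102.79 = 909.21, so the highest integer P_c is 909 hPa.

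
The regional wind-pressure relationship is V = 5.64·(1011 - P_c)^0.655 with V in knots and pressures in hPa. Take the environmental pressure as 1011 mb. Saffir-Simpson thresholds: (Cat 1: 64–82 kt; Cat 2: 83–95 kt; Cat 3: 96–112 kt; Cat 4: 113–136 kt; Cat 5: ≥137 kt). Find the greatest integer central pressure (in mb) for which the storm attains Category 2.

Category 2 begins at V = 83 kt.
Required ΔP = (83/5.64)^(1/0.655) = 14.716^1.527 ≈ 60.66 mb.
P_c ≤ 1011 − 60.66 = 950.34, so the highest integer P_c is 950 mb.

950 mb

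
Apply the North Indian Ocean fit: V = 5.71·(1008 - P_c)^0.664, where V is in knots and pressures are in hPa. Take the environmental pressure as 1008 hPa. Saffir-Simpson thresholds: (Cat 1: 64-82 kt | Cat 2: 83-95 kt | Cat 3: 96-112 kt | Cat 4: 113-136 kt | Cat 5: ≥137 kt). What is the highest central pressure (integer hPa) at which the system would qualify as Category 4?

918 hPa

Category 4 begins at V = 113 kt.
Required ΔP = (113/5.71)^(1/0.664) = 19.790^1.506 ≈ 89.63 hPa.
P_c ≤ 1008 − 89.63 = 918.37, so the highest integer P_c is 918 hPa.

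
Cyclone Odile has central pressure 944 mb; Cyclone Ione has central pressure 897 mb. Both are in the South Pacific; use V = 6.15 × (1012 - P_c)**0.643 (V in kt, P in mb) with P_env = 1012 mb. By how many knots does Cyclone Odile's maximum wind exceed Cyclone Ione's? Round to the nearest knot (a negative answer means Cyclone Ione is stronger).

-37 kt

Cyclone Odile: ΔP = 68; V ≈ 6.15 × 68^0.643 ≈ 92.72 kt.
Cyclone Ione: ΔP = 115; V ≈ 6.15 × 115^0.643 ≈ 129.99 kt.
Difference ≈ 92.72 − 129.99 = -37.27 → -37 kt.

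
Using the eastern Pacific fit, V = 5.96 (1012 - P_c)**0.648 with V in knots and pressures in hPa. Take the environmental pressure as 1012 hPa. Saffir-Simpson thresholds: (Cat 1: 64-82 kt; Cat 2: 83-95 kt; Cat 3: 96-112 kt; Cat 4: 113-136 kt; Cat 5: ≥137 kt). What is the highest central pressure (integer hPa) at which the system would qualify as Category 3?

939 hPa

Category 3 begins at V = 96 kt.
Required ΔP = (96/5.96)^(1/0.648) = 16.107^1.543 ≈ 72.89 hPa.
P_c ≤ 1012 − 72.89 = 939.11, so the highest integer P_c is 939 hPa.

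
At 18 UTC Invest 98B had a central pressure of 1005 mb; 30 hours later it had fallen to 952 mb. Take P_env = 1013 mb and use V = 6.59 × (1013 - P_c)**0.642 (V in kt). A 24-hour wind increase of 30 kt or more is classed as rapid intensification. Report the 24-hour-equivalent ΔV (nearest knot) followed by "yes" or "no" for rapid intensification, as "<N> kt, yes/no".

V₁: ΔP = 8, V ≈ 6.59 × 8^0.642 ≈ 25.04 kt.
V₂: ΔP = 61, V ≈ 6.59 × 61^0.642 ≈ 92.27 kt.
ΔV over 30 h = 67.23 kt → 24 h equivalent = 67.23 × 24/30 ≈ 53.78 kt.
54 kt ≥ 30 kt ⇒ rapid intensification.

54 kt, yes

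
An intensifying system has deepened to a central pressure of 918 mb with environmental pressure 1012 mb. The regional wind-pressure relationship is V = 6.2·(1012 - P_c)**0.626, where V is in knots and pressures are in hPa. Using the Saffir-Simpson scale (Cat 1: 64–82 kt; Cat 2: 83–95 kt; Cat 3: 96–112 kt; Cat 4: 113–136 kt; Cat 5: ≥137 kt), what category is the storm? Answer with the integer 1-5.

ΔP = 1012 − 918 = 94 mb.
V ≈ 6.2 × 94^0.626 = 6.2 × 17.19 ≈ 107 kt.
107 kt falls in the Category 3 band.

3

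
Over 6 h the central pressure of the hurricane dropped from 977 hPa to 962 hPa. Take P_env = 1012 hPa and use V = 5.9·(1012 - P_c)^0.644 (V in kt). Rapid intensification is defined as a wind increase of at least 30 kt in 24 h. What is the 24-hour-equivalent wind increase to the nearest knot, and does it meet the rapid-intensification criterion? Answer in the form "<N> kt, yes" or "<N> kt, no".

60 kt, yes

V₁: ΔP = 35, V ≈ 5.9 × 35^0.644 ≈ 58.24 kt.
V₂: ΔP = 50, V ≈ 5.9 × 50^0.644 ≈ 73.28 kt.
ΔV over 6 h = 15.04 kt → 24 h equivalent = 15.04 × 24/6 ≈ 60.16 kt.
60 kt ≥ 30 kt ⇒ rapid intensification.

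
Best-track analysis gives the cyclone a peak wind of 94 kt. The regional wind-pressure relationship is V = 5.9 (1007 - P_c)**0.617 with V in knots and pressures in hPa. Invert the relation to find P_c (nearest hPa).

918 hPa

ΔP = (V / 5.9)^(1/0.617) = (94/5.9)^1.621.
94/5.9 = 15.932; 15.932^1.621 ≈ 88.83 hPa.
P_c = 1007 − 88.83 = 918.17 ≈ 918 hPa.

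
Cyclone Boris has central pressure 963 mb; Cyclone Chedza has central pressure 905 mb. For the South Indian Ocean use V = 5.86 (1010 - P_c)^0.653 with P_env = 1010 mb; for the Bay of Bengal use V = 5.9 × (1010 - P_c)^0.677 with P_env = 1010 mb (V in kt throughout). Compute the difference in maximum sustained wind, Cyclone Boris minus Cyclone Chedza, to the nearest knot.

-65 kt

Cyclone Boris: ΔP = 47; V ≈ 5.86 × 47^0.653 ≈ 72.41 kt.
Cyclone Chedza: ΔP = 105; V ≈ 5.9 × 105^0.677 ≈ 137.78 kt.
Difference ≈ 72.41 − 137.78 = -65.37 → -65 kt.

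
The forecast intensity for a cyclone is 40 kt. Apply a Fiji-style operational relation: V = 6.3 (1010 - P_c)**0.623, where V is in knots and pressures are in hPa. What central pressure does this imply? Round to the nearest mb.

991 mb

ΔP = (V / 6.3)^(1/0.623) = (40/6.3)^1.605.
40/6.3 = 6.349; 6.349^1.605 ≈ 19.43 mb.
P_c = 1010 − 19.43 = 990.57 ≈ 991 mb.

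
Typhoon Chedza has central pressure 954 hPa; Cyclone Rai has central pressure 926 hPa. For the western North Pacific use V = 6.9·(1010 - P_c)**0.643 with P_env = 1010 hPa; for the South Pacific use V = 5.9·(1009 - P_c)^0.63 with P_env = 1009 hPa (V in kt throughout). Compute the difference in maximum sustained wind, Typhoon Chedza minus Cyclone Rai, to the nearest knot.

-4 kt

Typhoon Chedza: ΔP = 56; V ≈ 6.9 × 56^0.643 ≈ 91.82 kt.
Cyclone Rai: ΔP = 83; V ≈ 5.9 × 83^0.63 ≈ 95.47 kt.
Difference ≈ 91.82 − 95.47 = -3.65 → -4 kt.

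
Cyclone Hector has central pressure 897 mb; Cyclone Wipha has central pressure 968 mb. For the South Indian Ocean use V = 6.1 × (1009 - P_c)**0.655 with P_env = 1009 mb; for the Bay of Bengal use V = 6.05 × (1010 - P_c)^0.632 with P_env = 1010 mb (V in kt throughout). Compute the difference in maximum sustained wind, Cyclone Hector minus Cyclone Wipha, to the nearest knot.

Cyclone Hector: ΔP = 112; V ≈ 6.1 × 112^0.655 ≈ 134.14 kt.
Cyclone Wipha: ΔP = 42; V ≈ 6.05 × 42^0.632 ≈ 64.22 kt.
Difference ≈ 134.14 − 64.22 = 69.92 → 70 kt.

70 kt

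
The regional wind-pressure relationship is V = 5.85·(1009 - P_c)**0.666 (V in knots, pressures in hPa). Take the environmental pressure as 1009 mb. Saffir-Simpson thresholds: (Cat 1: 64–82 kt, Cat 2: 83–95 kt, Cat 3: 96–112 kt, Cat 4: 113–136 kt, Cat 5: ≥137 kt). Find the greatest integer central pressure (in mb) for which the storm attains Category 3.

942 mb

Category 3 begins at V = 96 kt.
Required ΔP = (96/5.85)^(1/0.666) = 16.410^1.502 ≈ 66.76 mb.
P_c ≤ 1009 − 66.76 = 942.24, so the highest integer P_c is 942 mb.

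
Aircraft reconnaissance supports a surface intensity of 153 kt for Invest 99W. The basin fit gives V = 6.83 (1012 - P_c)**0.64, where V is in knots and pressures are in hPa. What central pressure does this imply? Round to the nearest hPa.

ΔP = (V / 6.83)^(1/0.64) = (153/6.83)^1.562.
153/6.83 = 22.401; 22.401^1.562 ≈ 128.77 hPa.
P_c = 1012 − 128.77 = 883.23 ≈ 883 hPa.

883 hPa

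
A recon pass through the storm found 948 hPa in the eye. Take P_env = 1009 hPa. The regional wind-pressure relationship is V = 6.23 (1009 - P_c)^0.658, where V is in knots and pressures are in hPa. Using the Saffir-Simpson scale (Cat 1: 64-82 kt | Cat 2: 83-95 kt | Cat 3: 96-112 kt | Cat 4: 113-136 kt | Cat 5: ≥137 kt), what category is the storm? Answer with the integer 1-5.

2

ΔP = 1009 − 948 = 61 hPa.
V ≈ 6.23 × 61^0.658 = 6.23 × 14.95 ≈ 93 kt.
93 kt falls in the Category 2 band.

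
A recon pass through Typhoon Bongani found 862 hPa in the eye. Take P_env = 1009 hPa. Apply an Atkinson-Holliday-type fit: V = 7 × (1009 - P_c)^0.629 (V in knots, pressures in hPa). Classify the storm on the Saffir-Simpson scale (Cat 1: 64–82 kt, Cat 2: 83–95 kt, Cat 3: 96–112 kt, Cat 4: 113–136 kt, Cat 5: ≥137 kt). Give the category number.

5

ΔP = 1009 − 862 = 147 hPa.
V ≈ 7 × 147^0.629 = 7 × 23.08 ≈ 162 kt.
162 kt falls in the Category 5 band.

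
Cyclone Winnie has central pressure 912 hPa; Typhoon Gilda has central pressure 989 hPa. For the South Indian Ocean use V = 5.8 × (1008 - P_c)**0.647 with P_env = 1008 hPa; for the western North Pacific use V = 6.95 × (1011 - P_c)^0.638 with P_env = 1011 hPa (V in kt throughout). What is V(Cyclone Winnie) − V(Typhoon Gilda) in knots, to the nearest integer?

Cyclone Winnie: ΔP = 96; V ≈ 5.8 × 96^0.647 ≈ 111.16 kt.
Typhoon Gilda: ΔP = 22; V ≈ 6.95 × 22^0.638 ≈ 49.94 kt.
Difference ≈ 111.16 − 49.94 = 61.22 → 61 kt.

61 kt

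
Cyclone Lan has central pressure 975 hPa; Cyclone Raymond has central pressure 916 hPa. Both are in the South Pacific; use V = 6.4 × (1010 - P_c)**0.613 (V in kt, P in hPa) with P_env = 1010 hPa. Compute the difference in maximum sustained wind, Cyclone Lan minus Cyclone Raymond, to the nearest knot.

-47 kt

Cyclone Lan: ΔP = 35; V ≈ 6.4 × 35^0.613 ≈ 56.58 kt.
Cyclone Raymond: ΔP = 94; V ≈ 6.4 × 94^0.613 ≈ 103.68 kt.
Difference ≈ 56.58 − 103.68 = -47.10 → -47 kt.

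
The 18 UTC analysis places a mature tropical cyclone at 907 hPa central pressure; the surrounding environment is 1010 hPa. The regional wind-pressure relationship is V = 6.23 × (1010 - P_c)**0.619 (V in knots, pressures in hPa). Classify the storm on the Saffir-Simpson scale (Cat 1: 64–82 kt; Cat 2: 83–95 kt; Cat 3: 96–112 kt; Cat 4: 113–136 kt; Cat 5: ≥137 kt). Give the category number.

3

ΔP = 1010 − 907 = 103 hPa.
V ≈ 6.23 × 103^0.619 = 6.23 × 17.62 ≈ 110 kt.
110 kt falls in the Category 3 band.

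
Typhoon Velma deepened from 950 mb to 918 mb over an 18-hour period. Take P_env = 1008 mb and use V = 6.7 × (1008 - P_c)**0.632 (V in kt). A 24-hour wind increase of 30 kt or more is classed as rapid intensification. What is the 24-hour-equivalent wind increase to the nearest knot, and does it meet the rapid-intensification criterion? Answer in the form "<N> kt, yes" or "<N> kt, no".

V₁: ΔP = 58, V ≈ 6.7 × 58^0.632 ≈ 87.21 kt.
V₂: ΔP = 90, V ≈ 6.7 × 90^0.632 ≈ 115.12 kt.
ΔV over 18 h = 27.91 kt → 24 h equivalent = 27.91 × 24/18 ≈ 37.21 kt.
37 kt ≥ 30 kt ⇒ rapid intensification.

37 kt, yes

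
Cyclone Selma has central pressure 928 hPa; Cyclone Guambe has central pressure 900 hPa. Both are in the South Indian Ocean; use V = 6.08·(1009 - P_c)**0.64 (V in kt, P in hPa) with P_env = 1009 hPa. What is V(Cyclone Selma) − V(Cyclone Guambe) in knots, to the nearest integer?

-21 kt

Cyclone Selma: ΔP = 81; V ≈ 6.08 × 81^0.64 ≈ 101.24 kt.
Cyclone Guambe: ΔP = 109; V ≈ 6.08 × 109^0.64 ≈ 122.42 kt.
Difference ≈ 101.24 − 122.42 = -21.18 → -21 kt.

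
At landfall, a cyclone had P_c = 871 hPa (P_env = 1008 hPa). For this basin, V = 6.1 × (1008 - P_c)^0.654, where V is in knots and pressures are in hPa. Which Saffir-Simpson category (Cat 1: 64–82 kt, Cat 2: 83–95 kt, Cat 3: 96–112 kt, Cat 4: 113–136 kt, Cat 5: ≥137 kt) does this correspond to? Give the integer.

5

ΔP = 1008 − 871 = 137 hPa.
V ≈ 6.1 × 137^0.654 = 6.1 × 24.97 ≈ 152 kt.
152 kt falls in the Category 5 band.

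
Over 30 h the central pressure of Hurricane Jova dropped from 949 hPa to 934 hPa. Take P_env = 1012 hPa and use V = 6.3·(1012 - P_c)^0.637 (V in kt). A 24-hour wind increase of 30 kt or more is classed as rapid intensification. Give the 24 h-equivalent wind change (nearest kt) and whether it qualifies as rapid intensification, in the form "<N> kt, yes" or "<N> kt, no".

V₁: ΔP = 63, V ≈ 6.3 × 63^0.637 ≈ 88.21 kt.
V₂: ΔP = 78, V ≈ 6.3 × 78^0.637 ≈ 101.07 kt.
ΔV over 30 h = 12.86 kt → 24 h equivalent = 12.86 × 24/30 ≈ 10.29 kt.
10 kt < 30 kt ⇒ not rapid intensification.

10 kt, no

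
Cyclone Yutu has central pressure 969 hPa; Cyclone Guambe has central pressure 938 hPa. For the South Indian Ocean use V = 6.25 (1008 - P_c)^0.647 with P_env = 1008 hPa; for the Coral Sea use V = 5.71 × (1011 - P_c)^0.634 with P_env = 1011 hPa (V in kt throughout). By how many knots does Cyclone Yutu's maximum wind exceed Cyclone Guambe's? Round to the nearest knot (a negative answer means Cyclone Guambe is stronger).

-20 kt

Cyclone Yutu: ΔP = 39; V ≈ 6.25 × 39^0.647 ≈ 66.88 kt.
Cyclone Guambe: ΔP = 73; V ≈ 5.71 × 73^0.634 ≈ 86.69 kt.
Difference ≈ 66.88 − 86.69 = -19.81 → -20 kt.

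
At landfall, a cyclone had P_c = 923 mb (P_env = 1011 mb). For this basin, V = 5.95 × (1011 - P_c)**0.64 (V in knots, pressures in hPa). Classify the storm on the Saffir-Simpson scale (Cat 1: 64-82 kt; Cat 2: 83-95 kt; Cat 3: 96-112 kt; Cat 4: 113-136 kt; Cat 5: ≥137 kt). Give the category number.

ΔP = 1011 − 923 = 88 mb.
V ≈ 5.95 × 88^0.64 = 5.95 × 17.56 ≈ 104 kt.
104 kt falls in the Category 3 band.

3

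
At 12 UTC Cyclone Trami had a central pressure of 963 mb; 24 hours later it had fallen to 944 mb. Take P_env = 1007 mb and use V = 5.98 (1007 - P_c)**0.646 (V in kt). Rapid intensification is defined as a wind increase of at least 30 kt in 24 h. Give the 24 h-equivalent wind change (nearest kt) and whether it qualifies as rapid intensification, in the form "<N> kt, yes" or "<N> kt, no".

18 kt, no

V₁: ΔP = 44, V ≈ 5.98 × 44^0.646 ≈ 68.92 kt.
V₂: ΔP = 63, V ≈ 5.98 × 63^0.646 ≈ 86.91 kt.
ΔV over 24 h = 17.99 kt → 24 h equivalent = 17.99 × 24/24 ≈ 17.99 kt.
18 kt < 30 kt ⇒ not rapid intensification.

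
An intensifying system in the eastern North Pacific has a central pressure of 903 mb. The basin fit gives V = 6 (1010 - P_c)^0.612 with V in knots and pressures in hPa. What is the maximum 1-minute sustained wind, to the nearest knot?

ΔP = 1010 − 903 = 107 mb.
107^0.612 ≈ 17.458.
V ≈ 6 × 17.458 ≈ 104.7 kt.

105 kt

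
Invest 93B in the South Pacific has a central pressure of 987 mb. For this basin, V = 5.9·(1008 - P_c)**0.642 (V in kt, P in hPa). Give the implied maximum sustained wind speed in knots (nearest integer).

ΔP = 1008 − 987 = 21 mb.
21^0.642 ≈ 7.061.
V ≈ 5.9 × 7.061 ≈ 41.7 kt.

42 kt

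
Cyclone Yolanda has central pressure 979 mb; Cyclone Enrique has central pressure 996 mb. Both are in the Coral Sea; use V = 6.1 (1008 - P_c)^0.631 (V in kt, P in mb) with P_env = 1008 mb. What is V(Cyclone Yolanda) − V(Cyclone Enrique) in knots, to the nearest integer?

22 kt

Cyclone Yolanda: ΔP = 29; V ≈ 6.1 × 29^0.631 ≈ 51.06 kt.
Cyclone Enrique: ΔP = 12; V ≈ 6.1 × 12^0.631 ≈ 29.26 kt.
Difference ≈ 51.06 − 29.26 = 21.80 → 22 kt.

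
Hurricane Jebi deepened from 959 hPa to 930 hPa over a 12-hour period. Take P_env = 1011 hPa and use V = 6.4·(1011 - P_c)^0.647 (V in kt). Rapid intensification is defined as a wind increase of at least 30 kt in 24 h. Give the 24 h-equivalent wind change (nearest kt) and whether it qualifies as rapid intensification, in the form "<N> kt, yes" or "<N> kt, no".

V₁: ΔP = 52, V ≈ 6.4 × 52^0.647 ≈ 82.50 kt.
V₂: ΔP = 81, V ≈ 6.4 × 81^0.647 ≈ 109.89 kt.
ΔV over 12 h = 27.39 kt → 24 h equivalent = 27.39 × 24/12 ≈ 54.78 kt.
55 kt ≥ 30 kt ⇒ rapid intensification.

55 kt, yes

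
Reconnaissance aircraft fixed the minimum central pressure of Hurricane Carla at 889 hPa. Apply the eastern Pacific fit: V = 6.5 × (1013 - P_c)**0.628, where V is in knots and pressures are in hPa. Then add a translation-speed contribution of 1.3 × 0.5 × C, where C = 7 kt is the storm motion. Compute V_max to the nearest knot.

139 kt

ΔP = 1013 − 889 = 124 hPa.
124^0.628 ≈ 20.638.
V ≈ 6.5 × 20.638 ≈ 134.1 kt.
Translation term: 1.3 × 0.5 × 7 = 4.55 kt.
Corrected V ≈ 138.65 kt → 139 kt.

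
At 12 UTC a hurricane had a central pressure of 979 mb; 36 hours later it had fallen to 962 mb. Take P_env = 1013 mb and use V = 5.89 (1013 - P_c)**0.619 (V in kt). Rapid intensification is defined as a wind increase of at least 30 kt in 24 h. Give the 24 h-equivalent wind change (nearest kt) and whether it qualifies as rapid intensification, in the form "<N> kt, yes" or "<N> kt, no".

V₁: ΔP = 34, V ≈ 5.89 × 34^0.619 ≈ 52.25 kt.
V₂: ΔP = 51, V ≈ 5.89 × 51^0.619 ≈ 67.16 kt.
ΔV over 36 h = 14.91 kt → 24 h equivalent = 14.91 × 24/36 ≈ 9.94 kt.
10 kt < 30 kt ⇒ not rapid intensification.

10 kt, no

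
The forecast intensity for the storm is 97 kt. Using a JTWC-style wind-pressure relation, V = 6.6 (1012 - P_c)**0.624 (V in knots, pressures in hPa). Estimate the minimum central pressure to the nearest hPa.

ΔP = (V / 6.6)^(1/0.624) = (97/6.6)^1.603.
97/6.6 = 14.697; 14.697^1.603 ≈ 74.23 hPa.
P_c = 1012 − 74.23 = 937.77 ≈ 938 hPa.

938 hPa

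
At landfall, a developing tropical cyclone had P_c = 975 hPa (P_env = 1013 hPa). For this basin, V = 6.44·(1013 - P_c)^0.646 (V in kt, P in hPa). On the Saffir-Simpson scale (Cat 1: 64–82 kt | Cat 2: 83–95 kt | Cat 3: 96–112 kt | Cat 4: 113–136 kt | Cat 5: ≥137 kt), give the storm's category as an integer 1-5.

ΔP = 1013 − 975 = 38 hPa.
V ≈ 6.44 × 38^0.646 = 6.44 × 10.48 ≈ 68 kt.
68 kt falls in the Category 1 band.

1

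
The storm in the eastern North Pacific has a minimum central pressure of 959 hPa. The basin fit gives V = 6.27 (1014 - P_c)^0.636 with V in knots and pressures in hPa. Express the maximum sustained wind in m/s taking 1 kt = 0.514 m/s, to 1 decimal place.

41.2 m/s

ΔP = 1014 − 959 = 55 hPa.
V ≈ 6.27 × 55^0.636 = 6.27 × 12.790 ≈ 80.193 kt.
80.193 × 0.514 ≈ 41.22 m/s → 41.2 m/s.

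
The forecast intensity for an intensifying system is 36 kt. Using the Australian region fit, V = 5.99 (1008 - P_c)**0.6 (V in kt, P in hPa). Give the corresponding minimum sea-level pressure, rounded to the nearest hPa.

988 hPa

ΔP = (V / 5.99)^(1/0.6) = (36/5.99)^1.667.
36/5.99 = 6.010; 6.010^1.667 ≈ 19.87 hPa.
P_c = 1008 − 19.87 = 988.13 ≈ 988 hPa.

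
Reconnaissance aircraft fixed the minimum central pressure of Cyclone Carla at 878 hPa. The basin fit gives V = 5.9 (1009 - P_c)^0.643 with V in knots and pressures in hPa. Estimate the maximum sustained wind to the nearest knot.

136 kt

ΔP = 1009 − 878 = 131 hPa.
131^0.643 ≈ 22.983.
V ≈ 5.9 × 22.983 ≈ 135.6 kt.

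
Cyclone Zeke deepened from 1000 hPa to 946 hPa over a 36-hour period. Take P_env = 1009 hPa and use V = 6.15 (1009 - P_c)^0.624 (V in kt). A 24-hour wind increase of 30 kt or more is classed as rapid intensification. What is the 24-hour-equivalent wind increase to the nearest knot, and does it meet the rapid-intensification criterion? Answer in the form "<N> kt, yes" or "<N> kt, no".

38 kt, yes

V₁: ΔP = 9, V ≈ 6.15 × 9^0.624 ≈ 24.23 kt.
V₂: ΔP = 63, V ≈ 6.15 × 63^0.624 ≈ 81.60 kt.
ΔV over 36 h = 57.37 kt → 24 h equivalent = 57.37 × 24/36 ≈ 38.25 kt.
38 kt ≥ 30 kt ⇒ rapid intensification.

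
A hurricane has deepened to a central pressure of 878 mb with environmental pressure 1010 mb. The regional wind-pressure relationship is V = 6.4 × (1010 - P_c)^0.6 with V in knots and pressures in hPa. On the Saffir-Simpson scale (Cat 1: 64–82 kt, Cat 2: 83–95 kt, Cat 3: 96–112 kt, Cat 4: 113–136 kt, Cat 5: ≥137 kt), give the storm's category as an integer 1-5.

4

ΔP = 1010 − 878 = 132 mb.
V ≈ 6.4 × 132^0.6 = 6.4 × 18.72 ≈ 120 kt.
120 kt falls in the Category 4 band.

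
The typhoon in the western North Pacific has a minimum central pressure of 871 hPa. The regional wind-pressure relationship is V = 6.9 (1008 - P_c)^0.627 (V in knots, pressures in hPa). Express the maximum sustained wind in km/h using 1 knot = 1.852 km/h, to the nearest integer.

279 km/h

ΔP = 1008 − 871 = 137 hPa.
V ≈ 6.9 × 137^0.627 = 6.9 × 21.864 ≈ 150.860 kt.
150.860 × 1.852 ≈ 279.39 km/h → 279 km/h.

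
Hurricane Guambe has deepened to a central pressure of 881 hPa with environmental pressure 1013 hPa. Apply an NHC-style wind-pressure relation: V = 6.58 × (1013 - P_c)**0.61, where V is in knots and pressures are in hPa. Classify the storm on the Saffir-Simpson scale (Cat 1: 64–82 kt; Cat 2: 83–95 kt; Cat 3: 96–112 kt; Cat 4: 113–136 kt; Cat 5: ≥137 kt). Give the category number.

ΔP = 1013 − 881 = 132 hPa.
V ≈ 6.58 × 132^0.61 = 6.58 × 19.66 ≈ 129 kt.
129 kt falls in the Category 4 band.

4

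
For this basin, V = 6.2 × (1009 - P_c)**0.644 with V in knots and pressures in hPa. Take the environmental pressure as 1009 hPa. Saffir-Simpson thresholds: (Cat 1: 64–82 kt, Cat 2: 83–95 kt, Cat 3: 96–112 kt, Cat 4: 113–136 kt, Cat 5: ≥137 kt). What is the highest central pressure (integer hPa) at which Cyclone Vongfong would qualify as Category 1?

971 hPa

Category 1 begins at V = 64 kt.
Required ΔP = (64/6.2)^(1/0.644) = 10.323^1.553 ≈ 37.52 hPa.
P_c ≤ 1009 − 37.52 = 971.48, so the highest integer P_c is 971 hPa.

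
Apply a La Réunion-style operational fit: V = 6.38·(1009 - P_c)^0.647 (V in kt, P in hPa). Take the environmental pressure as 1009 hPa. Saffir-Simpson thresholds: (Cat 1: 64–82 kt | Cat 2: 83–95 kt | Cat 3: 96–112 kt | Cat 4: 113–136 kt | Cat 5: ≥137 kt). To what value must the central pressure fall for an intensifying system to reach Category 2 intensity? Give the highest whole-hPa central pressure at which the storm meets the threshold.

956 hPa

Category 2 begins at V = 83 kt.
Required ΔP = (83/6.38)^(1/0.647) = 13.009^1.546 ≈ 52.75 hPa.
P_c ≤ 1009 − 52.75 = 956.25, so the highest integer P_c is 956 hPa.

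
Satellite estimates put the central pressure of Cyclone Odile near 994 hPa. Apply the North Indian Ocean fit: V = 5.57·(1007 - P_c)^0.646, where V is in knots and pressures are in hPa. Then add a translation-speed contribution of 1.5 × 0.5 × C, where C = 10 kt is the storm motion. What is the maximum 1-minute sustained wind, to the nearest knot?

37 kt

ΔP = 1007 − 994 = 13 hPa.
13^0.646 ≈ 5.243.
V ≈ 5.57 × 5.243 ≈ 29.2 kt.
Translation term: 1.5 × 0.5 × 10 = 7.5 kt.
Corrected V ≈ 36.7 kt → 37 kt.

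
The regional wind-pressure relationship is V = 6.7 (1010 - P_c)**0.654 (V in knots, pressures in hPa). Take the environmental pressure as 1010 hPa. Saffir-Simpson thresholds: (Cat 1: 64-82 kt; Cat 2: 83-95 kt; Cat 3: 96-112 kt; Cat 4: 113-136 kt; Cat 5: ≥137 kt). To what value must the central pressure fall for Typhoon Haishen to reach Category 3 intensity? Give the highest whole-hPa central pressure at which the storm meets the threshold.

Category 3 begins at V = 96 kt.
Required ΔP = (96/6.7)^(1/0.654) = 14.328^1.529 ≈ 58.60 hPa.
P_c ≤ 1010 − 58.60 = 951.40, so the highest integer P_c is 951 hPa.

951 hPa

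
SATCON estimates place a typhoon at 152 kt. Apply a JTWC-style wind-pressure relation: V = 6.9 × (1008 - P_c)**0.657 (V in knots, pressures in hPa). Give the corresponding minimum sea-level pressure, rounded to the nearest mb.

ΔP = (V / 6.9)^(1/0.657) = (152/6.9)^1.522.
152/6.9 = 22.029; 22.029^1.522 ≈ 110.70 mb.
P_c = 1008 − 110.70 = 897.30 ≈ 897 mb.

897 mb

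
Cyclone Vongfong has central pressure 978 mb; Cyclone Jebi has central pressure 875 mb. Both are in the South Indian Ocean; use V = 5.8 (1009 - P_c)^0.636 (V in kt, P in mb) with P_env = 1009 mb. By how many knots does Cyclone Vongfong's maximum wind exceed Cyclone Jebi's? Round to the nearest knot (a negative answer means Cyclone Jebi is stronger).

-79 kt

Cyclone Vongfong: ΔP = 31; V ≈ 5.8 × 31^0.636 ≈ 51.52 kt.
Cyclone Jebi: ΔP = 134; V ≈ 5.8 × 134^0.636 ≈ 130.70 kt.
Difference ≈ 51.52 − 130.70 = -79.18 → -79 kt.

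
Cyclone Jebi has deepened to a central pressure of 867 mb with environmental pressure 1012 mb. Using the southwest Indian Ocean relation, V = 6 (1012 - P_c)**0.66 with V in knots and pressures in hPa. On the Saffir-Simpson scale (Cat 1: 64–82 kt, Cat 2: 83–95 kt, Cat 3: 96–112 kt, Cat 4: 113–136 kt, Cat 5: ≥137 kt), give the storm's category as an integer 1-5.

ΔP = 1012 − 867 = 145 mb.
V ≈ 6 × 145^0.66 = 6 × 26.70 ≈ 160 kt.
160 kt falls in the Category 5 band.

5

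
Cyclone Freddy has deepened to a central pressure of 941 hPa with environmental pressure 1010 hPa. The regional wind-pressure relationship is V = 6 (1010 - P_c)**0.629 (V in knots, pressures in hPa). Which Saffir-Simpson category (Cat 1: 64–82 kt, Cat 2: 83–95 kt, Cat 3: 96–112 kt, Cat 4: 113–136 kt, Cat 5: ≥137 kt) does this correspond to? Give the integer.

2

ΔP = 1010 − 941 = 69 hPa.
V ≈ 6 × 69^0.629 = 6 × 14.34 ≈ 86 kt.
86 kt falls in the Category 2 band.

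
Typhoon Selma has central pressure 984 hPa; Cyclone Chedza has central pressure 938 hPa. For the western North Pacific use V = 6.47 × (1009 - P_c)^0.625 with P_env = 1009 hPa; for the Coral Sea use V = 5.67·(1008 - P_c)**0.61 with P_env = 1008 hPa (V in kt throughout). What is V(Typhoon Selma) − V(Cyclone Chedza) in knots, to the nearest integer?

-27 kt

Typhoon Selma: ΔP = 25; V ≈ 6.47 × 25^0.625 ≈ 48.37 kt.
Cyclone Chedza: ΔP = 70; V ≈ 5.67 × 70^0.61 ≈ 75.70 kt.
Difference ≈ 48.37 − 75.70 = -27.33 → -27 kt.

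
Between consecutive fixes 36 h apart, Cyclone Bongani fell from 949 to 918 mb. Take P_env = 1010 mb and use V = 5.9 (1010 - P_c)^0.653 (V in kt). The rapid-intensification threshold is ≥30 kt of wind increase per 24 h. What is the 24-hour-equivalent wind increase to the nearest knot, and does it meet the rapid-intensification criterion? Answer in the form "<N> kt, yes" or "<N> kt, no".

18 kt, no

V₁: ΔP = 61, V ≈ 5.9 × 61^0.653 ≈ 86.43 kt.
V₂: ΔP = 92, V ≈ 5.9 × 92^0.653 ≈ 113.03 kt.
ΔV over 36 h = 26.60 kt → 24 h equivalent = 26.60 × 24/36 ≈ 17.73 kt.
18 kt < 30 kt ⇒ not rapid intensification.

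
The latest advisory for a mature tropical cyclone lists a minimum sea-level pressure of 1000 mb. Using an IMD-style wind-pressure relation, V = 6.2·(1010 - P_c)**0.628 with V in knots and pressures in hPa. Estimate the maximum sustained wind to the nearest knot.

ΔP = 1010 − 1000 = 10 mb.
10^0.628 ≈ 4.246.
V ≈ 6.2 × 4.246 ≈ 26.3 kt.

26 kt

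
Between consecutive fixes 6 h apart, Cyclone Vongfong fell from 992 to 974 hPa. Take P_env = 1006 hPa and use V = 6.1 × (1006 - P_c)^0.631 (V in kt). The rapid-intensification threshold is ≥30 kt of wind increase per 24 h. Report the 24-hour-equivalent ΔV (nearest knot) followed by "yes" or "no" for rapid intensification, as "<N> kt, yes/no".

88 kt, yes

V₁: ΔP = 14, V ≈ 6.1 × 14^0.631 ≈ 32.25 kt.
V₂: ΔP = 32, V ≈ 6.1 × 32^0.631 ≈ 54.33 kt.
ΔV over 6 h = 22.08 kt → 24 h equivalent = 22.08 × 24/6 ≈ 88.32 kt.
88 kt ≥ 30 kt ⇒ rapid intensification.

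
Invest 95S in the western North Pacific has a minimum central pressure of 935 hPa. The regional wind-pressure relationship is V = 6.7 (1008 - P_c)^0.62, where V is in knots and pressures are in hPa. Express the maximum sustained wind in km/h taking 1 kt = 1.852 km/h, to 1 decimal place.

ΔP = 1008 − 935 = 73 hPa.
V ≈ 6.7 × 73^0.62 = 6.7 × 14.298 ≈ 95.793 kt.
95.793 × 1.852 ≈ 177.41 km/h → 177.4 km/h.

177.4 km/h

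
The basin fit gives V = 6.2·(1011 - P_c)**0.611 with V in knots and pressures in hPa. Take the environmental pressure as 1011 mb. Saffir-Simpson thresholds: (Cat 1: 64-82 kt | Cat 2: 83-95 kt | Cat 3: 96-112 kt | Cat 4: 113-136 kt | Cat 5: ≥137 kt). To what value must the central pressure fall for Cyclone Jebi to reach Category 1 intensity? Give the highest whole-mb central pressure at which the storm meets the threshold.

965 mb

Category 1 begins at V = 64 kt.
Required ΔP = (64/6.2)^(1/0.611) = 10.323^1.637 ≈ 45.63 mb.
P_c ≤ 1011 − 45.63 = 965.37, so the highest integer P_c is 965 mb.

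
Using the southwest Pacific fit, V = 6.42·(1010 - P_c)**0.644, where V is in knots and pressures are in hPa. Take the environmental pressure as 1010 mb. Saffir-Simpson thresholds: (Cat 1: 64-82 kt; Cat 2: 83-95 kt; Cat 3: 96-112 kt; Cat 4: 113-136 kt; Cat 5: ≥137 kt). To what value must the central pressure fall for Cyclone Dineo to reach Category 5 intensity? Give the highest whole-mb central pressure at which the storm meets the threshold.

Category 5 begins at V = 137 kt.
Required ΔP = (137/6.42)^(1/0.644) = 21.340^1.553 ≈ 115.87 mb.
P_c ≤ 1010 − 115.87 = 894.13, so the highest integer P_c is 894 mb.

894 mb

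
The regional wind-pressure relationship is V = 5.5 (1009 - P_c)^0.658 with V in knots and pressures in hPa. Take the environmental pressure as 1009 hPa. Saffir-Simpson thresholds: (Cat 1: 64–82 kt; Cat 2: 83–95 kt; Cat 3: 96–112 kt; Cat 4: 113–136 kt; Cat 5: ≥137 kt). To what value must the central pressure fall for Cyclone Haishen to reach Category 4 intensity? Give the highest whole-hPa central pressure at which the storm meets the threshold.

910 hPa

Category 4 begins at V = 113 kt.
Required ΔP = (113/5.5)^(1/0.658) = 20.545^1.520 ≈ 98.86 hPa.
P_c ≤ 1009 − 98.86 = 910.14, so the highest integer P_c is 910 hPa.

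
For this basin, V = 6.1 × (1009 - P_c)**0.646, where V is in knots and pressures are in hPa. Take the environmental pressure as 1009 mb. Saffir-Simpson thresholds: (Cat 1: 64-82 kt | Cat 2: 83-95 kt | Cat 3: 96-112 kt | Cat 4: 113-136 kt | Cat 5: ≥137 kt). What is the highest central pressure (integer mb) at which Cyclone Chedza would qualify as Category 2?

952 mb

Category 2 begins at V = 83 kt.
Required ΔP = (83/6.1)^(1/0.646) = 13.607^1.548 ≈ 56.89 mb.
P_c ≤ 1009 − 56.89 = 952.11, so the highest integer P_c is 952 mb.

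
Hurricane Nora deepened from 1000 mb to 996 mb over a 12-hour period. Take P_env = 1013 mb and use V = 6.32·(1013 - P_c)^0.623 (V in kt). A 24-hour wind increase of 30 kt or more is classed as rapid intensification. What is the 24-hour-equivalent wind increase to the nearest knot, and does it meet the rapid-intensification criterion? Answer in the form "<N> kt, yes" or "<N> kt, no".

11 kt, no

V₁: ΔP = 13, V ≈ 6.32 × 13^0.623 ≈ 31.24 kt.
V₂: ΔP = 17, V ≈ 6.32 × 17^0.623 ≈ 36.92 kt.
ΔV over 12 h = 5.68 kt → 24 h equivalent = 5.68 × 24/12 ≈ 11.36 kt.
11 kt < 30 kt ⇒ not rapid intensification.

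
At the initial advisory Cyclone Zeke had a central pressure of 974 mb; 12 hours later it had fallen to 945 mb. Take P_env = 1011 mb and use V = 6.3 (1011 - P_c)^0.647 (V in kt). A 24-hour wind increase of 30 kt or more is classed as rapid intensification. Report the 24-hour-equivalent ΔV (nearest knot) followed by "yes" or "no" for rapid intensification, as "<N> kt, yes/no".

V₁: ΔP = 37, V ≈ 6.3 × 37^0.647 ≈ 65.16 kt.
V₂: ΔP = 66, V ≈ 6.3 × 66^0.647 ≈ 94.75 kt.
ΔV over 12 h = 29.59 kt → 24 h equivalent = 29.59 × 24/12 ≈ 59.18 kt.
59 kt ≥ 30 kt ⇒ rapid intensification.

59 kt, yes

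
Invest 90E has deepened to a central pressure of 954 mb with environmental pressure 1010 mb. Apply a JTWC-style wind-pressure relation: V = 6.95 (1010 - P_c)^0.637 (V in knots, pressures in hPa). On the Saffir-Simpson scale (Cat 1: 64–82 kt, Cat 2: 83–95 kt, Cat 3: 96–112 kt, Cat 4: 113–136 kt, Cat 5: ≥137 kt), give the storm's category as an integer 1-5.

2

ΔP = 1010 − 954 = 56 mb.
V ≈ 6.95 × 56^0.637 = 6.95 × 12.99 ≈ 90 kt.
90 kt falls in the Category 2 band.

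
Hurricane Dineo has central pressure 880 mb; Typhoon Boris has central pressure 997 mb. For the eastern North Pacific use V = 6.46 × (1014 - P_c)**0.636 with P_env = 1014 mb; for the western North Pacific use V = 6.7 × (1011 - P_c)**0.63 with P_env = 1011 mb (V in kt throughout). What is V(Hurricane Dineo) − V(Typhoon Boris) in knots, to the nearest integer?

Hurricane Dineo: ΔP = 134; V ≈ 6.46 × 134^0.636 ≈ 145.57 kt.
Typhoon Boris: ΔP = 14; V ≈ 6.7 × 14^0.63 ≈ 35.33 kt.
Difference ≈ 145.57 − 35.33 = 110.24 → 110 kt.

110 kt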